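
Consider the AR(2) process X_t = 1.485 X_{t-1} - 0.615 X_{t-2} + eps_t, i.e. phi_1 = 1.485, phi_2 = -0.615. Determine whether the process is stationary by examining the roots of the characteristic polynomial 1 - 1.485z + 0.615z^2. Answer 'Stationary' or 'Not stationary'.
\text{Stationary}

The AR(p) characteristic polynomial is P(z) = 1 - 1.485z + 0.615z^2.
Stationarity requires all roots to lie outside the unit circle, i.e. |z| > 1 for every root.
Set 1 + (-1.485) z + (0.615) z^2 = 0, i.e. a z^2 + b z + c = 0 with a = 0.615, b = -1.485, c = 1.
Discriminant D = b^2 - 4ac = (-1.485)^2 - 4*(0.615)*1 = 2.205225 - (2.46) = -0.254775.
D < 0, so the roots are the complex-conjugate pair z = (-b +/- i sqrt(-D)) / (2a) = 1.2073 +/- 0.4104i.
For a conjugate pair |z|^2 = z * conj(z) = (product of roots) = c/a = 1/(0.615) = 1.626016, so |z| = sqrt(1.626016) = 1.2752 for both roots.
Moduli of all roots: 1.2752, 1.2752.
All moduli strictly greater than 1? Yes.
Verdict: Stationary.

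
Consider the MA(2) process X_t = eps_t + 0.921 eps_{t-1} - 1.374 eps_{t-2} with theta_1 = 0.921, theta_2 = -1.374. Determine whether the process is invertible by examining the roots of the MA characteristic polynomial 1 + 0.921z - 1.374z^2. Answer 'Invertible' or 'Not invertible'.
\text{Not invertible}

The MA(q) characteristic polynomial is P(z) = 1 + 0.921z - 1.374z^2.
Invertibility requires all roots to lie outside the unit circle, i.e. |z| > 1 for every root.
Set 1 + (0.921) z + (-1.374) z^2 = 0, i.e. a z^2 + b z + c = 0 with a = -1.374, b = 0.921, c = 1.
Discriminant D = b^2 - 4ac = (0.921)^2 - 4*(-1.374)*1 = 0.848241 - (-5.496) = 6.344241.
D >= 0, so the roots are real: z = (-b +/- sqrt(D)) / (2a) = (-0.921 +/- 2.518778) / (-2.748).
  z_1 = (-0.921 + 2.518778) / (-2.748) = -0.5814,   |z_1| = 0.5814.
  z_2 = (-0.921 - 2.518778) / (-2.748) = 1.2517,   |z_2| = 1.2517.
Moduli of all roots: 0.5814, 1.2517.
All moduli strictly greater than 1? No.
Verdict: Not invertible.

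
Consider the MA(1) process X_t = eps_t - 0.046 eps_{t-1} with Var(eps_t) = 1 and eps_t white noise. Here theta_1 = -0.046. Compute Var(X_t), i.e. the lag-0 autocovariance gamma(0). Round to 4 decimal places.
\gamma(0) = 1.0021

For an MA(q) process X_t = eps_t + sum_i theta_i eps_{t-i} with
Var(eps_t) = sigma^2, the variance is
  gamma(0) = sigma^2 * (1 + sum_i theta_i^2).
  sum_i theta_i^2 = (-0.046)^2 = 0.002116.
  gamma(0) = 1 * (1 + 0.002116) = 1 * 1.002116 = 1.002116, which rounds to 1.0021.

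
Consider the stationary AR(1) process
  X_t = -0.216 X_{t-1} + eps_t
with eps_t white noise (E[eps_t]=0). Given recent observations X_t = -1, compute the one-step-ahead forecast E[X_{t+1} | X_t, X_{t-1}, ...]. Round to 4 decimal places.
E[X_{t+1} \mid \mathcal F_t] = 0.2160

For an AR(p) model X_t = c + sum_i phi_i X_{t-i} + eps_t, the
one-step-ahead conditional mean is
  E[X_{t+1} | X_t, ...] = c + sum_i phi_i X_{t+1-i}.
Substitute known values:
  E[X_{t+1} | ...] = (-0.216) * (-1)
                   = 0.2160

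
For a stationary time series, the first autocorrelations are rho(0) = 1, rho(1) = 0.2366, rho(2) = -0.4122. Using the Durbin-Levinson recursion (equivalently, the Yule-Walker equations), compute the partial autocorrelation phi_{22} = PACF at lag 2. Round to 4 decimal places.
\phi_{22} = -0.4959

The PACF at lag k is phi_{kk}, the last component of the solution
to the Yule-Walker system G_k phi = r_k where
  (G_k)_{ij} = rho(|i - j|), (r_k)_i = rho(i), i,j = 1..k.
Equivalently, Durbin-Levinson gives phi_{kk} iteratively:
  phi_{11} = rho(1)
  phi_{kk} = [rho(k) - sum_{j=1..k-1} phi_{k-1,j} rho(k-j)]
            / [1 - sum_{j=1..k-1} phi_{k-1,j} rho(j)],
  phi_{k,j} = phi_{k-1,j} - phi_{kk} phi_{k-1,k-j},  j = 1..k-1.
Step k = 1:
  phi_11 = rho(1) = 0.2366.
Step k = 2:
  phi_22 = [rho(2) - phi_11 rho(1)] / [1 - phi_11 rho(1)] = [-0.4122 - (0.2366)(0.2366)] / [1 - (0.2366)(0.2366)]
         = -0.46817956 / 0.94402044 = -0.4959.
Therefore phi_{22} = -0.4959.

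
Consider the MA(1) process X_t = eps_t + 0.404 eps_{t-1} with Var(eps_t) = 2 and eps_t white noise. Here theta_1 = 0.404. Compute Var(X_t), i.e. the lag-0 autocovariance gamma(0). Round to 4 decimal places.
\gamma(0) = 2.3264

For an MA(q) process X_t = eps_t + sum_i theta_i eps_{t-i} with
Var(eps_t) = sigma^2, the variance is
  gamma(0) = sigma^2 * (1 + sum_i theta_i^2).
  sum_i theta_i^2 = (0.404)^2 = 0.163216.
  gamma(0) = 2 * (1 + 0.163216) = 2 * 1.163216 = 2.326432, which rounds to 2.3264.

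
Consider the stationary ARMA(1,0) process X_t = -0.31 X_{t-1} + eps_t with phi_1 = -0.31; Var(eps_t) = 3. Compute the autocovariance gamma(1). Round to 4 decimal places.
\gamma(1) = -1.0289

Multiply the model equation by X_{t-k} and take expectations. With theta_0 = psi_0 = 1 and psi_j the MA(infinity) weights, this gives
  gamma(k) - sum_i phi_i gamma(k-i) = c_k,
  c_k = sigma^2 * sum_{j=k..q} theta_j psi_{j-k}   (c_k = 0 for k > q),
using gamma(-m) = gamma(m).
Pure AR (q = 0): c_0 = sigma^2 = 3, c_k = 0 for k >= 1.
Equations for k = 0 and k = 1 (AR order 1):
  gamma(0) = phi_1 gamma(1) + c_0
  gamma(1) = phi_1 gamma(0) + c_1
Substituting the second into the first: gamma(0) (1 - phi_1^2) = c_0 + phi_1 c_1, so
  gamma(0) = c_0 / (1 - phi_1^2) = 3 / (1 - (-0.31)^2) = 3 / 0.9039 = 3.318951.
  gamma(1) = phi_1 gamma(0) = (-0.31)(3.318951) = -1.028875.
Therefore gamma(1) = -1.0289 (to 4 decimal places).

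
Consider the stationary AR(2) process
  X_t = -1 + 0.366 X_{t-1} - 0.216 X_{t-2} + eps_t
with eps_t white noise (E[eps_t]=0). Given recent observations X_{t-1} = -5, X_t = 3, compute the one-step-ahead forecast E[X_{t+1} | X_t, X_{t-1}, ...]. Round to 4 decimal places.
E[X_{t+1} \mid \mathcal F_t] = 1.1780

For an AR(p) model X_t = c + sum_i phi_i X_{t-i} + eps_t, the
one-step-ahead conditional mean is
  E[X_{t+1} | X_t, ...] = c + sum_i phi_i X_{t+1-i}.
Substitute known values:
  E[X_{t+1} | ...] = -1 + (0.366) * (3) + (-0.216) * (-5)
                   = 1.1780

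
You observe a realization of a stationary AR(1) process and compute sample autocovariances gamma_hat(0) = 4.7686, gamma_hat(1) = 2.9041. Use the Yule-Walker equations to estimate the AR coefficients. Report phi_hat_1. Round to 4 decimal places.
\hat\phi_{1} = 0.6090

The Yule-Walker equations for an AR(p) process read, in matrix form,
  Gamma_p phi = r_p,   with   (Gamma_p)_{ij} = gamma(|i - j|),
                       (r_p)_i = gamma(i),   i,j = 1..p.
Substitute the sample gammas (Toeplitz matrix and right-hand side of size 1):
  Gamma_p = [[4.7686]]
  r_p     = [2.9041]
With p = 1 this is the single equation gamma(0) phi_1 = gamma(1):
  phi_hat_1 = gamma(1) / gamma(0) = 2.9041 / 4.7686 = 0.6090.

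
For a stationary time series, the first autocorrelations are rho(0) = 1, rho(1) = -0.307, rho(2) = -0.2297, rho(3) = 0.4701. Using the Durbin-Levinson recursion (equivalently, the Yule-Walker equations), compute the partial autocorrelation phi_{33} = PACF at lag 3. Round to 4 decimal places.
\phi_{33} = 0.3349

The PACF at lag k is phi_{kk}, the last component of the solution
to the Yule-Walker system G_k phi = r_k where
  (G_k)_{ij} = rho(|i - j|), (r_k)_i = rho(i), i,j = 1..k.
Equivalently, Durbin-Levinson gives phi_{kk} iteratively:
  phi_{11} = rho(1)
  phi_{kk} = [rho(k) - sum_{j=1..k-1} phi_{k-1,j} rho(k-j)]
            / [1 - sum_{j=1..k-1} phi_{k-1,j} rho(j)],
  phi_{k,j} = phi_{k-1,j} - phi_{kk} phi_{k-1,k-j},  j = 1..k-1.
Step k = 1:
  phi_11 = rho(1) = -0.307.
Step k = 2:
  phi_22 = [rho(2) - phi_11 rho(1)] / [1 - phi_11 rho(1)] = [-0.2297 - (-0.307)(-0.307)] / [1 - (-0.307)(-0.307)]
         = -0.323949 / 0.905751 = -0.357658.
  Update: phi_21 = phi_11 - phi_22 phi_11 = -0.307 - (-0.357658)(-0.307) = -0.416801.
Step k = 3:
  phi_33 = [rho(3) - phi_21 rho(2) - phi_22 rho(1)] / [1 - phi_21 rho(1) - phi_22 rho(2)]
    numerator   = 0.4701 - (-0.416801)(-0.2297) - (-0.357658)(-0.307) = 0.26455984
    denominator = 1 - (-0.416801)(-0.307) - (-0.357658)(-0.2297) = 0.78988808
  phi_33 = 0.26455984 / 0.78988808 = 0.3349.
Therefore phi_{33} = 0.3349.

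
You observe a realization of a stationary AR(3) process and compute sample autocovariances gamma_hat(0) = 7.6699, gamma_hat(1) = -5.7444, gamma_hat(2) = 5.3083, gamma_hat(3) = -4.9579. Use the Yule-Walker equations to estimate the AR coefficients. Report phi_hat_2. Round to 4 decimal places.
\hat\phi_{2} = 0.2210

The Yule-Walker equations for an AR(p) process read, in matrix form,
  Gamma_p phi = r_p,   with   (Gamma_p)_{ij} = gamma(|i - j|),
                       (r_p)_i = gamma(i),   i,j = 1..p.
Substitute the sample gammas (Toeplitz matrix and right-hand side of size 3):
  Gamma_p = [[7.6699, -5.7444, 5.3083], [-5.7444, 7.6699, -5.7444], [5.3083, -5.7444, 7.6699]]
  r_p     = [-5.7444, 5.3083, -4.9579]
Written out (R1..R3):
  (R1) 7.6699 phi_1 - 5.7444 phi_2 + 5.3083 phi_3 = -5.7444
  (R2) -5.7444 phi_1 + 7.6699 phi_2 - 5.7444 phi_3 = 5.3083
  (R3) 5.3083 phi_1 - 5.7444 phi_2 + 7.6699 phi_3 = -4.9579
Gaussian elimination:
  R2 <- R2 - (-5.7444/7.6699) R1 = R2 - (-0.748954) R1:  3.36761 phi_2 - 1.768729 phi_3 = 1.00601
  R3 <- R3 - (5.3083/7.6699) R1 = R3 - (0.692095) R1:  -1.768729 phi_2 + 3.996052 phi_3 = -0.982229
  R3 <- R3 - (-1.768729/3.36761) R2 = R3 - (-0.525218) R2:  3.067084 phi_3 = -0.453854
Back-substitution:
  phi_hat_3 = -0.453854 / 3.067084 = -0.147976
  phi_hat_2 = (1.00601 - (-1.768729)(-0.147976)) / 3.36761 = 0.221012
  phi_hat_1 = (-5.7444 - (-5.7444)(0.221012) - (5.3083)(-0.147976)) / 7.6699 = -0.481013
So phi_hat = [-0.4810, 0.2210, -0.1480].
Therefore phi_hat_2 = 0.2210.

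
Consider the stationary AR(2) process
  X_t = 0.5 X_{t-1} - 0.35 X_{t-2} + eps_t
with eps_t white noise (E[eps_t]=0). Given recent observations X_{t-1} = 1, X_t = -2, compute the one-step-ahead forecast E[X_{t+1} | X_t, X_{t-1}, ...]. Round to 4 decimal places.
E[X_{t+1} \mid \mathcal F_t] = -1.3500

For an AR(p) model X_t = c + sum_i phi_i X_{t-i} + eps_t, the
one-step-ahead conditional mean is
  E[X_{t+1} | X_t, ...] = c + sum_i phi_i X_{t+1-i}.
Substitute known values:
  E[X_{t+1} | ...] = (0.5) * (-2) + (-0.35) * (1)
                   = -1.3500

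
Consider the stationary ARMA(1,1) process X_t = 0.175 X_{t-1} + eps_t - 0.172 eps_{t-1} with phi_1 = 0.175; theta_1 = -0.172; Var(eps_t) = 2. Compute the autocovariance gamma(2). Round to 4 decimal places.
\gamma(2) = 0.0011

Multiply the model equation by X_{t-k} and take expectations. With theta_0 = psi_0 = 1 and psi_j the MA(infinity) weights, this gives
  gamma(k) - sum_i phi_i gamma(k-i) = c_k,
  c_k = sigma^2 * sum_{j=k..q} theta_j psi_{j-k}   (c_k = 0 for k > q),
using gamma(-m) = gamma(m).
psi-weights needed (psi_j = theta_j + sum_i phi_i psi_{j-i}):
  psi_1 = theta_1 + phi_1 = -0.172 + (0.175) = 0.003
Right-hand sides:
  c_0 = sigma^2 (1 + theta_1 psi_1) = 2 * (1 + (-0.172)(0.003)) = 2 * 0.999484 = 1.998968
  c_1 = sigma^2 theta_1 = 2 * (-0.172) = -0.344
  c_2 = 0
Equations for k = 0 and k = 1 (AR order 1):
  gamma(0) = phi_1 gamma(1) + c_0
  gamma(1) = phi_1 gamma(0) + c_1
Substituting the second into the first: gamma(0) (1 - phi_1^2) = c_0 + phi_1 c_1, so
  gamma(0) = (c_0 + phi_1 c_1) / (1 - phi_1^2) = (1.998968 + (0.175)(-0.344)) / (1 - (0.175)^2) = 1.938768 / 0.969375 = 2.000019.
  gamma(1) = phi_1 gamma(0) + c_1 = (0.175)(2.000019) + (-0.344) = 0.006003.
For k = 2 (> q): gamma(2) = phi_1 gamma(1) = (0.175)(0.006003) = 0.001051.
Therefore gamma(2) = 0.0011 (to 4 decimal places).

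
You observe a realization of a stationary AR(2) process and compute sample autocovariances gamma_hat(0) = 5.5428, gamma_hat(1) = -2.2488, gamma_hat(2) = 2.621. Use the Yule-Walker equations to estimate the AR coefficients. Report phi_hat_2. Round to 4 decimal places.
\hat\phi_{2} = 0.3690

The Yule-Walker equations for an AR(p) process read, in matrix form,
  Gamma_p phi = r_p,   with   (Gamma_p)_{ij} = gamma(|i - j|),
                       (r_p)_i = gamma(i),   i,j = 1..p.
Substitute the sample gammas (Toeplitz matrix and right-hand side of size 2):
  Gamma_p = [[5.5428, -2.2488], [-2.2488, 5.5428]]
  r_p     = [-2.2488, 2.621]
Written out:
  5.5428 phi_1 - 2.2488 phi_2 = -2.2488
  -2.2488 phi_1 + 5.5428 phi_2 = 2.621
Solve by Cramer's rule:
  det = gamma(0)^2 - gamma(1)^2 = (5.5428)^2 - (-2.2488)^2 = 30.72263184 - 5.05710144 = 25.6655304
  phi_hat_1 = [gamma(1) gamma(0) - gamma(1) gamma(2)] / det = [(-2.2488)(5.5428) - (-2.2488)(2.621)] / 25.6655304 = -6.57054384 / 25.6655304 = -0.256
  phi_hat_2 = [gamma(0) gamma(2) - gamma(1)^2] / det = [(5.5428)(2.621) - (-2.2488)^2] / 25.6655304 = 9.47057736 / 25.6655304 = 0.369
So phi_hat = [-0.2560, 0.3690].
Therefore phi_hat_2 = 0.3690.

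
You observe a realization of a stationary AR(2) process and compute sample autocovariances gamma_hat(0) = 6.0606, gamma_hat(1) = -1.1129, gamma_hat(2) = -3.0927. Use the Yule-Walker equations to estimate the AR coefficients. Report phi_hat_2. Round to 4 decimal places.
\hat\phi_{2} = -0.5630

The Yule-Walker equations for an AR(p) process read, in matrix form,
  Gamma_p phi = r_p,   with   (Gamma_p)_{ij} = gamma(|i - j|),
                       (r_p)_i = gamma(i),   i,j = 1..p.
Substitute the sample gammas (Toeplitz matrix and right-hand side of size 2):
  Gamma_p = [[6.0606, -1.1129], [-1.1129, 6.0606]]
  r_p     = [-1.1129, -3.0927]
Written out:
  6.0606 phi_1 - 1.1129 phi_2 = -1.1129
  -1.1129 phi_1 + 6.0606 phi_2 = -3.0927
Solve by Cramer's rule:
  det = gamma(0)^2 - gamma(1)^2 = (6.0606)^2 - (-1.1129)^2 = 36.73087236 - 1.23854641 = 35.49232595
  phi_hat_1 = [gamma(1) gamma(0) - gamma(1) gamma(2)] / det = [(-1.1129)(6.0606) - (-1.1129)(-3.0927)] / 35.49232595 = -10.18670757 / 35.49232595 = -0.287
  phi_hat_2 = [gamma(0) gamma(2) - gamma(1)^2] / det = [(6.0606)(-3.0927) - (-1.1129)^2] / 35.49232595 = -19.98216403 / 35.49232595 = -0.563
So phi_hat = [-0.2870, -0.5630].
Therefore phi_hat_2 = -0.5630.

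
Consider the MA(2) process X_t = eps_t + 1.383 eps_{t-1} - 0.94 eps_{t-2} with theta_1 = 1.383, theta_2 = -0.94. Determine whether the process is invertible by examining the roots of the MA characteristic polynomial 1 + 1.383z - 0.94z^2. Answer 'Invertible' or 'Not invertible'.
\text{Not invertible}

The MA(q) characteristic polynomial is P(z) = 1 + 1.383z - 0.94z^2.
Invertibility requires all roots to lie outside the unit circle, i.e. |z| > 1 for every root.
Set 1 + (1.383) z + (-0.94) z^2 = 0, i.e. a z^2 + b z + c = 0 with a = -0.94, b = 1.383, c = 1.
Discriminant D = b^2 - 4ac = (1.383)^2 - 4*(-0.94)*1 = 1.912689 - (-3.76) = 5.672689.
D >= 0, so the roots are real: z = (-b +/- sqrt(D)) / (2a) = (-1.383 +/- 2.381741) / (-1.88).
  z_1 = (-1.383 + 2.381741) / (-1.88) = -0.5312,   |z_1| = 0.5312.
  z_2 = (-1.383 - 2.381741) / (-1.88) = 2.0025,   |z_2| = 2.0025.
Moduli of all roots: 0.5312, 2.0025.
All moduli strictly greater than 1? No.
Verdict: Not invertible.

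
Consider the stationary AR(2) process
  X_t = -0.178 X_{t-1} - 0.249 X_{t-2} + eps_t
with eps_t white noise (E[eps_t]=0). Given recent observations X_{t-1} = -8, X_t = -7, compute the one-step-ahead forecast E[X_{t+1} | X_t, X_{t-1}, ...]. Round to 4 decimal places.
E[X_{t+1} \mid \mathcal F_t] = 3.2380

For an AR(p) model X_t = c + sum_i phi_i X_{t-i} + eps_t, the
one-step-ahead conditional mean is
  E[X_{t+1} | X_t, ...] = c + sum_i phi_i X_{t+1-i}.
Substitute known values:
  E[X_{t+1} | ...] = (-0.178) * (-7) + (-0.249) * (-8)
                   = 3.2380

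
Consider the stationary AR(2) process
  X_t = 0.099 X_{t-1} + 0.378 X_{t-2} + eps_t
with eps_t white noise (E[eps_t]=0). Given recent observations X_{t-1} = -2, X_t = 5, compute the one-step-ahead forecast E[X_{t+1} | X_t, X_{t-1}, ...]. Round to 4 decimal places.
E[X_{t+1} \mid \mathcal F_t] = -0.2610

For an AR(p) model X_t = c + sum_i phi_i X_{t-i} + eps_t, the
one-step-ahead conditional mean is
  E[X_{t+1} | X_t, ...] = c + sum_i phi_i X_{t+1-i}.
Substitute known values:
  E[X_{t+1} | ...] = (0.099) * (5) + (0.378) * (-2)
                   = -0.2610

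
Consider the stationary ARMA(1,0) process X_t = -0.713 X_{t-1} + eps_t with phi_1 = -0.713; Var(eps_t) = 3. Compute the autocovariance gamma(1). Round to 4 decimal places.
\gamma(1) = -4.3508

Multiply the model equation by X_{t-k} and take expectations. With theta_0 = psi_0 = 1 and psi_j the MA(infinity) weights, this gives
  gamma(k) - sum_i phi_i gamma(k-i) = c_k,
  c_k = sigma^2 * sum_{j=k..q} theta_j psi_{j-k}   (c_k = 0 for k > q),
using gamma(-m) = gamma(m).
Pure AR (q = 0): c_0 = sigma^2 = 3, c_k = 0 for k >= 1.
Equations for k = 0 and k = 1 (AR order 1):
  gamma(0) = phi_1 gamma(1) + c_0
  gamma(1) = phi_1 gamma(0) + c_1
Substituting the second into the first: gamma(0) (1 - phi_1^2) = c_0 + phi_1 c_1, so
  gamma(0) = c_0 / (1 - phi_1^2) = 3 / (1 - (-0.713)^2) = 3 / 0.491631 = 6.102138.
  gamma(1) = phi_1 gamma(0) = (-0.713)(6.102138) = -4.350824.
Therefore gamma(1) = -4.3508 (to 4 decimal places).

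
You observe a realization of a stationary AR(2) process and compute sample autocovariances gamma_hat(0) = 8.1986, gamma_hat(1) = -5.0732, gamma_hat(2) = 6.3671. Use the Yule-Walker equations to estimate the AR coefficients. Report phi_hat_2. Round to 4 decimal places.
\hat\phi_{2} = 0.6380

The Yule-Walker equations for an AR(p) process read, in matrix form,
  Gamma_p phi = r_p,   with   (Gamma_p)_{ij} = gamma(|i - j|),
                       (r_p)_i = gamma(i),   i,j = 1..p.
Substitute the sample gammas (Toeplitz matrix and right-hand side of size 2):
  Gamma_p = [[8.1986, -5.0732], [-5.0732, 8.1986]]
  r_p     = [-5.0732, 6.3671]
Written out:
  8.1986 phi_1 - 5.0732 phi_2 = -5.0732
  -5.0732 phi_1 + 8.1986 phi_2 = 6.3671
Solve by Cramer's rule:
  det = gamma(0)^2 - gamma(1)^2 = (8.1986)^2 - (-5.0732)^2 = 67.21704196 - 25.73735824 = 41.47968372
  phi_hat_1 = [gamma(1) gamma(0) - gamma(1) gamma(2)] / det = [(-5.0732)(8.1986) - (-5.0732)(6.3671)] / 41.47968372 = -9.2915658 / 41.47968372 = -0.224
  phi_hat_2 = [gamma(0) gamma(2) - gamma(1)^2] / det = [(8.1986)(6.3671) - (-5.0732)^2] / 41.47968372 = 26.46394782 / 41.47968372 = 0.638
So phi_hat = [-0.2240, 0.6380].
Therefore phi_hat_2 = 0.6380.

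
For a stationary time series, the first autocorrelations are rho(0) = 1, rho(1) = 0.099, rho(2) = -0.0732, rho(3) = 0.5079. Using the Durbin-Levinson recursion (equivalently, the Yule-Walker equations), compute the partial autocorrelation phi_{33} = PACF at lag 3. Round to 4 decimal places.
\phi_{33} = 0.5330

The PACF at lag k is phi_{kk}, the last component of the solution
to the Yule-Walker system G_k phi = r_k where
  (G_k)_{ij} = rho(|i - j|), (r_k)_i = rho(i), i,j = 1..k.
Equivalently, Durbin-Levinson gives phi_{kk} iteratively:
  phi_{11} = rho(1)
  phi_{kk} = [rho(k) - sum_{j=1..k-1} phi_{k-1,j} rho(k-j)]
            / [1 - sum_{j=1..k-1} phi_{k-1,j} rho(j)],
  phi_{k,j} = phi_{k-1,j} - phi_{kk} phi_{k-1,k-j},  j = 1..k-1.
Step k = 1:
  phi_11 = rho(1) = 0.099.
Step k = 2:
  phi_22 = [rho(2) - phi_11 rho(1)] / [1 - phi_11 rho(1)] = [-0.0732 - (0.099)(0.099)] / [1 - (0.099)(0.099)]
         = -0.083001 / 0.990199 = -0.083823.
  Update: phi_21 = phi_11 - phi_22 phi_11 = 0.099 - (-0.083823)(0.099) = 0.107298.
Step k = 3:
  phi_33 = [rho(3) - phi_21 rho(2) - phi_22 rho(1)] / [1 - phi_21 rho(1) - phi_22 rho(2)]
    numerator   = 0.5079 - (0.107298)(-0.0732) - (-0.083823)(0.099) = 0.52405268
    denominator = 1 - (0.107298)(0.099) - (-0.083823)(-0.0732) = 0.98324164
  phi_33 = 0.52405268 / 0.98324164 = 0.533.
Therefore phi_{33} = 0.5330.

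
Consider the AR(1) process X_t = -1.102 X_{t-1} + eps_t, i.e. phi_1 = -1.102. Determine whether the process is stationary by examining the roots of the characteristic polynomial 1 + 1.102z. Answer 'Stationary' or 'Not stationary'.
\text{Not stationary}

The AR(p) characteristic polynomial is P(z) = 1 + 1.102z.
Stationarity requires all roots to lie outside the unit circle, i.e. |z| > 1 for every root.
This is linear in z: 1 + (1.102) z = 0  =>  z = -1/(1.102) = -0.907441,  |z| = 0.907441.
Moduli of all roots: 0.9074.
All moduli strictly greater than 1? No.
Verdict: Not stationary.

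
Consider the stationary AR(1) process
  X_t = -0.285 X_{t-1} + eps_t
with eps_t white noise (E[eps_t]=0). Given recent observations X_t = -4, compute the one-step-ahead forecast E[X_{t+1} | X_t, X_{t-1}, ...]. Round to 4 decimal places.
E[X_{t+1} \mid \mathcal F_t] = 1.1400

For an AR(p) model X_t = c + sum_i phi_i X_{t-i} + eps_t, the
one-step-ahead conditional mean is
  E[X_{t+1} | X_t, ...] = c + sum_i phi_i X_{t+1-i}.
Substitute known values:
  E[X_{t+1} | ...] = (-0.285) * (-4)
                   = 1.1400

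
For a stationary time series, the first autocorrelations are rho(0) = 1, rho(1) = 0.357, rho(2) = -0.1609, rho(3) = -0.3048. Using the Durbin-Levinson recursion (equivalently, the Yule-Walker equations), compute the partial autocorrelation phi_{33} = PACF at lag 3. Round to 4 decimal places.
\phi_{33} = -0.1420

The PACF at lag k is phi_{kk}, the last component of the solution
to the Yule-Walker system G_k phi = r_k where
  (G_k)_{ij} = rho(|i - j|), (r_k)_i = rho(i), i,j = 1..k.
Equivalently, Durbin-Levinson gives phi_{kk} iteratively:
  phi_{11} = rho(1)
  phi_{kk} = [rho(k) - sum_{j=1..k-1} phi_{k-1,j} rho(k-j)]
            / [1 - sum_{j=1..k-1} phi_{k-1,j} rho(j)],
  phi_{k,j} = phi_{k-1,j} - phi_{kk} phi_{k-1,k-j},  j = 1..k-1.
Step k = 1:
  phi_11 = rho(1) = 0.357.
Step k = 2:
  phi_22 = [rho(2) - phi_11 rho(1)] / [1 - phi_11 rho(1)] = [-0.1609 - (0.357)(0.357)] / [1 - (0.357)(0.357)]
         = -0.288349 / 0.872551 = -0.330467.
  Update: phi_21 = phi_11 - phi_22 phi_11 = 0.357 - (-0.330467)(0.357) = 0.474977.
Step k = 3:
  phi_33 = [rho(3) - phi_21 rho(2) - phi_22 rho(1)] / [1 - phi_21 rho(1) - phi_22 rho(2)]
    numerator   = -0.3048 - (0.474977)(-0.1609) - (-0.330467)(0.357) = -0.11039967
    denominator = 1 - (0.474977)(0.357) - (-0.330467)(-0.1609) = 0.77726127
  phi_33 = -0.11039967 / 0.77726127 = -0.142.
Therefore phi_{33} = -0.1420.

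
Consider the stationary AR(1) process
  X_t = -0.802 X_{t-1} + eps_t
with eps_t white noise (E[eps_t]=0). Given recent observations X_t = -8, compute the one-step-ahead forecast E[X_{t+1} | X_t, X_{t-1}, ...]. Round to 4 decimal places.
E[X_{t+1} \mid \mathcal F_t] = 6.4160

For an AR(p) model X_t = c + sum_i phi_i X_{t-i} + eps_t, the
one-step-ahead conditional mean is
  E[X_{t+1} | X_t, ...] = c + sum_i phi_i X_{t+1-i}.
Substitute known values:
  E[X_{t+1} | ...] = (-0.802) * (-8)
                   = 6.4160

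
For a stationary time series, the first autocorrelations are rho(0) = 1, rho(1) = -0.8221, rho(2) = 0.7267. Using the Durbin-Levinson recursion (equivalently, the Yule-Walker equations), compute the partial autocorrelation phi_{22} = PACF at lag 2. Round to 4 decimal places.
\phi_{22} = 0.1569

The PACF at lag k is phi_{kk}, the last component of the solution
to the Yule-Walker system G_k phi = r_k where
  (G_k)_{ij} = rho(|i - j|), (r_k)_i = rho(i), i,j = 1..k.
Equivalently, Durbin-Levinson gives phi_{kk} iteratively:
  phi_{11} = rho(1)
  phi_{kk} = [rho(k) - sum_{j=1..k-1} phi_{k-1,j} rho(k-j)]
            / [1 - sum_{j=1..k-1} phi_{k-1,j} rho(j)],
  phi_{k,j} = phi_{k-1,j} - phi_{kk} phi_{k-1,k-j},  j = 1..k-1.
Step k = 1:
  phi_11 = rho(1) = -0.8221.
Step k = 2:
  phi_22 = [rho(2) - phi_11 rho(1)] / [1 - phi_11 rho(1)] = [0.7267 - (-0.8221)(-0.8221)] / [1 - (-0.8221)(-0.8221)]
         = 0.05085159 / 0.32415159 = 0.1569.
Therefore phi_{22} = 0.1569.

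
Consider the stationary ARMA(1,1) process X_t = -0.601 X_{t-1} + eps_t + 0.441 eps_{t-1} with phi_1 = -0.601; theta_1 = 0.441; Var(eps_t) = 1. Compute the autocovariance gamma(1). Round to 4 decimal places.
\gamma(1) = -0.1841

Multiply the model equation by X_{t-k} and take expectations. With theta_0 = psi_0 = 1 and psi_j the MA(infinity) weights, this gives
  gamma(k) - sum_i phi_i gamma(k-i) = c_k,
  c_k = sigma^2 * sum_{j=k..q} theta_j psi_{j-k}   (c_k = 0 for k > q),
using gamma(-m) = gamma(m).
psi-weights needed (psi_j = theta_j + sum_i phi_i psi_{j-i}):
  psi_1 = theta_1 + phi_1 = 0.441 + (-0.601) = -0.16
Right-hand sides:
  c_0 = sigma^2 (1 + theta_1 psi_1) = 1 * (1 + (0.441)(-0.16)) = 1 * 0.92944 = 0.92944
  c_1 = sigma^2 theta_1 = 1 * (0.441) = 0.441
  c_2 = 0
Equations for k = 0 and k = 1 (AR order 1):
  gamma(0) = phi_1 gamma(1) + c_0
  gamma(1) = phi_1 gamma(0) + c_1
Substituting the second into the first: gamma(0) (1 - phi_1^2) = c_0 + phi_1 c_1, so
  gamma(0) = (c_0 + phi_1 c_1) / (1 - phi_1^2) = (0.92944 + (-0.601)(0.441)) / (1 - (-0.601)^2) = 0.664399 / 0.638799 = 1.040075.
  gamma(1) = phi_1 gamma(0) + c_1 = (-0.601)(1.040075) + (0.441) = -0.184085.
Therefore gamma(1) = -0.1841 (to 4 decimal places).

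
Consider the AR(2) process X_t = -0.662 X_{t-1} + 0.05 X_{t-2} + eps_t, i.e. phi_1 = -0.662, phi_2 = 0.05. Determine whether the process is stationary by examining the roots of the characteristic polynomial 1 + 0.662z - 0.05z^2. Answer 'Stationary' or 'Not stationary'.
\text{Stationary}

The AR(p) characteristic polynomial is P(z) = 1 + 0.662z - 0.05z^2.
Stationarity requires all roots to lie outside the unit circle, i.e. |z| > 1 for every root.
Set 1 + (0.662) z + (-0.05) z^2 = 0, i.e. a z^2 + b z + c = 0 with a = -0.05, b = 0.662, c = 1.
Discriminant D = b^2 - 4ac = (0.662)^2 - 4*(-0.05)*1 = 0.438244 - (-0.2) = 0.638244.
D >= 0, so the roots are real: z = (-b +/- sqrt(D)) / (2a) = (-0.662 +/- 0.798902) / (-0.1).
  z_1 = (-0.662 + 0.798902) / (-0.1) = -1.369,   |z_1| = 1.369.
  z_2 = (-0.662 - 0.798902) / (-0.1) = 14.609,   |z_2| = 14.609.
Moduli of all roots: 1.3690, 14.6090.
All moduli strictly greater than 1? Yes.
Verdict: Stationary.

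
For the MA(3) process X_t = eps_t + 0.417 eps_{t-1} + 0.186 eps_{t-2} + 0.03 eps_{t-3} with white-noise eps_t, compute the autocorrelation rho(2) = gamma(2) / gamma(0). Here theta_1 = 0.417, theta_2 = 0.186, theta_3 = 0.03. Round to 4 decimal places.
\rho(2) = 0.1641

For an MA(q) process with theta_0 = 1, the autocovariance is
  gamma(k) = sigma^2 * sum_{i=0..q-k} theta_i * theta_{i+k},
and rho(k) = gamma(k) / gamma(0). Sigma^2 cancels.
  numerator   = (1)*(0.186) + (0.417)*(0.03) = 0.19851.
  denominator = (1)^2 + (0.417)^2 + (0.186)^2 + (0.03)^2 = 1.209385.
  rho(2) = 0.19851 / 1.209385 = 0.1641.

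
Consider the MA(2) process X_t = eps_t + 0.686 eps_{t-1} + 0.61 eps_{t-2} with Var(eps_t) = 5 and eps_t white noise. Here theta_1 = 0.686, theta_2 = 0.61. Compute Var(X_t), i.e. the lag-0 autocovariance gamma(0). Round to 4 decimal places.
\gamma(0) = 9.2135

For an MA(q) process X_t = eps_t + sum_i theta_i eps_{t-i} with
Var(eps_t) = sigma^2, the variance is
  gamma(0) = sigma^2 * (1 + sum_i theta_i^2).
  sum_i theta_i^2 = (0.686)^2 + (0.61)^2 = 0.470596 + 0.3721 = 0.842696.
  gamma(0) = 5 * (1 + 0.842696) = 5 * 1.842696 = 9.21348, which rounds to 9.2135.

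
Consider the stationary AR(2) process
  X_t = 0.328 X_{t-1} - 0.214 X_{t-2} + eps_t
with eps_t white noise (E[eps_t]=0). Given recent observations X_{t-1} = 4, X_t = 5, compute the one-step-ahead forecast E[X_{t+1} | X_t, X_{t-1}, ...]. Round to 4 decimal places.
E[X_{t+1} \mid \mathcal F_t] = 0.7840

For an AR(p) model X_t = c + sum_i phi_i X_{t-i} + eps_t, the
one-step-ahead conditional mean is
  E[X_{t+1} | X_t, ...] = c + sum_i phi_i X_{t+1-i}.
Substitute known values:
  E[X_{t+1} | ...] = (0.328) * (5) + (-0.214) * (4)
                   = 0.7840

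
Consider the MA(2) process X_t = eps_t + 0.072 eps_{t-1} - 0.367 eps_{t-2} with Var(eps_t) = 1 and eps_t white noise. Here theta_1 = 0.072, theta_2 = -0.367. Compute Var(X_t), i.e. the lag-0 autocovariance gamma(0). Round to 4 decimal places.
\gamma(0) = 1.1399

For an MA(q) process X_t = eps_t + sum_i theta_i eps_{t-i} with
Var(eps_t) = sigma^2, the variance is
  gamma(0) = sigma^2 * (1 + sum_i theta_i^2).
  sum_i theta_i^2 = (0.072)^2 + (-0.367)^2 = 0.005184 + 0.134689 = 0.139873.
  gamma(0) = 1 * (1 + 0.139873) = 1 * 1.139873 = 1.139873, which rounds to 1.1399.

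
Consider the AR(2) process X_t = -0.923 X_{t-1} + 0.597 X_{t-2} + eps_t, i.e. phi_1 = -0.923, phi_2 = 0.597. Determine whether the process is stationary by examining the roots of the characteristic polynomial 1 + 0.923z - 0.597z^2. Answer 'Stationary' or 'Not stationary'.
\text{Not stationary}

The AR(p) characteristic polynomial is P(z) = 1 + 0.923z - 0.597z^2.
Stationarity requires all roots to lie outside the unit circle, i.e. |z| > 1 for every root.
Set 1 + (0.923) z + (-0.597) z^2 = 0, i.e. a z^2 + b z + c = 0 with a = -0.597, b = 0.923, c = 1.
Discriminant D = b^2 - 4ac = (0.923)^2 - 4*(-0.597)*1 = 0.851929 - (-2.388) = 3.239929.
D >= 0, so the roots are real: z = (-b +/- sqrt(D)) / (2a) = (-0.923 +/- 1.79998) / (-1.194).
  z_1 = (-0.923 + 1.79998) / (-1.194) = -0.7345,   |z_1| = 0.7345.
  z_2 = (-0.923 - 1.79998) / (-1.194) = 2.2806,   |z_2| = 2.2806.
Moduli of all roots: 0.7345, 2.2806.
All moduli strictly greater than 1? No.
Verdict: Not stationary.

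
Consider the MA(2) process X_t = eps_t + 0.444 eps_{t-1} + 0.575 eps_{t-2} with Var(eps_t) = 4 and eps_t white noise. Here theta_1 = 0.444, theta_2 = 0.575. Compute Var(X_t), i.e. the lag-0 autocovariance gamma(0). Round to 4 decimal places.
\gamma(0) = 6.1110

For an MA(q) process X_t = eps_t + sum_i theta_i eps_{t-i} with
Var(eps_t) = sigma^2, the variance is
  gamma(0) = sigma^2 * (1 + sum_i theta_i^2).
  sum_i theta_i^2 = (0.444)^2 + (0.575)^2 = 0.197136 + 0.330625 = 0.527761.
  gamma(0) = 4 * (1 + 0.527761) = 4 * 1.527761 = 6.111044, which rounds to 6.1110.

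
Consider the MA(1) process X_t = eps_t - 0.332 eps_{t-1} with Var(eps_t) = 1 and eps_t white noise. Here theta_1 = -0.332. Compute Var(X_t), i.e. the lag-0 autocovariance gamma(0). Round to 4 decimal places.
\gamma(0) = 1.1102

For an MA(q) process X_t = eps_t + sum_i theta_i eps_{t-i} with
Var(eps_t) = sigma^2, the variance is
  gamma(0) = sigma^2 * (1 + sum_i theta_i^2).
  sum_i theta_i^2 = (-0.332)^2 = 0.110224.
  gamma(0) = 1 * (1 + 0.110224) = 1 * 1.110224 = 1.110224, which rounds to 1.1102.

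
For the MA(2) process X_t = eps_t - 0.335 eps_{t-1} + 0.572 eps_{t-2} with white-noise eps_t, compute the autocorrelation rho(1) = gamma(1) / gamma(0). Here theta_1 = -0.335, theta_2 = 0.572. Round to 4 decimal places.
\rho(1) = -0.3659

For an MA(q) process with theta_0 = 1, the autocovariance is
  gamma(k) = sigma^2 * sum_{i=0..q-k} theta_i * theta_{i+k},
and rho(k) = gamma(k) / gamma(0). Sigma^2 cancels.
  numerator   = (1)*(-0.335) + (-0.335)*(0.572) = -0.52662.
  denominator = (1)^2 + (-0.335)^2 + (0.572)^2 = 1.439409.
  rho(1) = -0.52662 / 1.439409 = -0.3659.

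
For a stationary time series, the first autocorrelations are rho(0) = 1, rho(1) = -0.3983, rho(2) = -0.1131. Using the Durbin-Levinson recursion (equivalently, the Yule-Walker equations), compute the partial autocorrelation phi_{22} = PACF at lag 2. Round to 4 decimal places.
\phi_{22} = -0.3230

The PACF at lag k is phi_{kk}, the last component of the solution
to the Yule-Walker system G_k phi = r_k where
  (G_k)_{ij} = rho(|i - j|), (r_k)_i = rho(i), i,j = 1..k.
Equivalently, Durbin-Levinson gives phi_{kk} iteratively:
  phi_{11} = rho(1)
  phi_{kk} = [rho(k) - sum_{j=1..k-1} phi_{k-1,j} rho(k-j)]
            / [1 - sum_{j=1..k-1} phi_{k-1,j} rho(j)],
  phi_{k,j} = phi_{k-1,j} - phi_{kk} phi_{k-1,k-j},  j = 1..k-1.
Step k = 1:
  phi_11 = rho(1) = -0.3983.
Step k = 2:
  phi_22 = [rho(2) - phi_11 rho(1)] / [1 - phi_11 rho(1)] = [-0.1131 - (-0.3983)(-0.3983)] / [1 - (-0.3983)(-0.3983)]
         = -0.27174289 / 0.84135711 = -0.323.
Therefore phi_{22} = -0.3230.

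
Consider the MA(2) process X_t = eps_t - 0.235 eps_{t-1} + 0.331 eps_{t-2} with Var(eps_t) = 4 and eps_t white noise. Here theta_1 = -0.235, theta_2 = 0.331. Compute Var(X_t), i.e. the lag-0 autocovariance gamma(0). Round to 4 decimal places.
\gamma(0) = 4.6591

For an MA(q) process X_t = eps_t + sum_i theta_i eps_{t-i} with
Var(eps_t) = sigma^2, the variance is
  gamma(0) = sigma^2 * (1 + sum_i theta_i^2).
  sum_i theta_i^2 = (-0.235)^2 + (0.331)^2 = 0.055225 + 0.109561 = 0.164786.
  gamma(0) = 4 * (1 + 0.164786) = 4 * 1.164786 = 4.659144, which rounds to 4.6591.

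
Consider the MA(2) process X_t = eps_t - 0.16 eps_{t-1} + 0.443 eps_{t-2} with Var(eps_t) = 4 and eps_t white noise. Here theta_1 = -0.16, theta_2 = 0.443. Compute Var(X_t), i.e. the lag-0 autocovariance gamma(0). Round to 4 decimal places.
\gamma(0) = 4.8874

For an MA(q) process X_t = eps_t + sum_i theta_i eps_{t-i} with
Var(eps_t) = sigma^2, the variance is
  gamma(0) = sigma^2 * (1 + sum_i theta_i^2).
  sum_i theta_i^2 = (-0.16)^2 + (0.443)^2 = 0.0256 + 0.196249 = 0.221849.
  gamma(0) = 4 * (1 + 0.221849) = 4 * 1.221849 = 4.887396, which rounds to 4.8874.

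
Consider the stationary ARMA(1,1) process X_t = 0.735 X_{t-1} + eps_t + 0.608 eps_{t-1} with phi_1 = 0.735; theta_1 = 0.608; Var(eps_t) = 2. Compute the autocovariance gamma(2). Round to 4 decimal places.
\gamma(2) = 6.2127

Multiply the model equation by X_{t-k} and take expectations. With theta_0 = psi_0 = 1 and psi_j the MA(infinity) weights, this gives
  gamma(k) - sum_i phi_i gamma(k-i) = c_k,
  c_k = sigma^2 * sum_{j=k..q} theta_j psi_{j-k}   (c_k = 0 for k > q),
using gamma(-m) = gamma(m).
psi-weights needed (psi_j = theta_j + sum_i phi_i psi_{j-i}):
  psi_1 = theta_1 + phi_1 = 0.608 + (0.735) = 1.343
Right-hand sides:
  c_0 = sigma^2 (1 + theta_1 psi_1) = 2 * (1 + (0.608)(1.343)) = 2 * 1.816544 = 3.633088
  c_1 = sigma^2 theta_1 = 2 * (0.608) = 1.216
  c_2 = 0
Equations for k = 0 and k = 1 (AR order 1):
  gamma(0) = phi_1 gamma(1) + c_0
  gamma(1) = phi_1 gamma(0) + c_1
Substituting the second into the first: gamma(0) (1 - phi_1^2) = c_0 + phi_1 c_1, so
  gamma(0) = (c_0 + phi_1 c_1) / (1 - phi_1^2) = (3.633088 + (0.735)(1.216)) / (1 - (0.735)^2) = 4.526848 / 0.459775 = 9.84579.
  gamma(1) = phi_1 gamma(0) + c_1 = (0.735)(9.84579) + (1.216) = 8.452655.
For k = 2 (> q): gamma(2) = phi_1 gamma(1) = (0.735)(8.452655) = 6.212702.
Therefore gamma(2) = 6.2127 (to 4 decimal places).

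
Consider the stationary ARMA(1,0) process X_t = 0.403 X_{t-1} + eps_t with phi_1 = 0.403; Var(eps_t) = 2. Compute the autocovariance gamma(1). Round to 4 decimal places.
\gamma(1) = 0.9623

Multiply the model equation by X_{t-k} and take expectations. With theta_0 = psi_0 = 1 and psi_j the MA(infinity) weights, this gives
  gamma(k) - sum_i phi_i gamma(k-i) = c_k,
  c_k = sigma^2 * sum_{j=k..q} theta_j psi_{j-k}   (c_k = 0 for k > q),
using gamma(-m) = gamma(m).
Pure AR (q = 0): c_0 = sigma^2 = 2, c_k = 0 for k >= 1.
Equations for k = 0 and k = 1 (AR order 1):
  gamma(0) = phi_1 gamma(1) + c_0
  gamma(1) = phi_1 gamma(0) + c_1
Substituting the second into the first: gamma(0) (1 - phi_1^2) = c_0 + phi_1 c_1, so
  gamma(0) = c_0 / (1 - phi_1^2) = 2 / (1 - (0.403)^2) = 2 / 0.837591 = 2.3878.
  gamma(1) = phi_1 gamma(0) = (0.403)(2.3878) = 0.962284.
Therefore gamma(1) = 0.9623 (to 4 decimal places).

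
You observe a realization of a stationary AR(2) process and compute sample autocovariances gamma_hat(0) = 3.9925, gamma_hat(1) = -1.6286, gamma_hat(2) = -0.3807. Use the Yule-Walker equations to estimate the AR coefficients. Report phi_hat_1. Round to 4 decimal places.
\hat\phi_{1} = -0.5360

The Yule-Walker equations for an AR(p) process read, in matrix form,
  Gamma_p phi = r_p,   with   (Gamma_p)_{ij} = gamma(|i - j|),
                       (r_p)_i = gamma(i),   i,j = 1..p.
Substitute the sample gammas (Toeplitz matrix and right-hand side of size 2):
  Gamma_p = [[3.9925, -1.6286], [-1.6286, 3.9925]]
  r_p     = [-1.6286, -0.3807]
Written out:
  3.9925 phi_1 - 1.6286 phi_2 = -1.6286
  -1.6286 phi_1 + 3.9925 phi_2 = -0.3807
Solve by Cramer's rule:
  det = gamma(0)^2 - gamma(1)^2 = (3.9925)^2 - (-1.6286)^2 = 15.94005625 - 2.65233796 = 13.28771829
  phi_hat_1 = [gamma(1) gamma(0) - gamma(1) gamma(2)] / det = [(-1.6286)(3.9925) - (-1.6286)(-0.3807)] / 13.28771829 = -7.12219352 / 13.28771829 = -0.536
  phi_hat_2 = [gamma(0) gamma(2) - gamma(1)^2] / det = [(3.9925)(-0.3807) - (-1.6286)^2] / 13.28771829 = -4.17228271 / 13.28771829 = -0.314
So phi_hat = [-0.5360, -0.3140].
Therefore phi_hat_1 = -0.5360.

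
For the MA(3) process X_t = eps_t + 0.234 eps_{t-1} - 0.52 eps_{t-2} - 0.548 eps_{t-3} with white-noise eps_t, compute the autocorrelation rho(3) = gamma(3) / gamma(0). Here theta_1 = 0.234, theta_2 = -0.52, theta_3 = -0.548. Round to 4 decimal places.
\rho(3) = -0.3371

For an MA(q) process with theta_0 = 1, the autocovariance is
  gamma(k) = sigma^2 * sum_{i=0..q-k} theta_i * theta_{i+k},
and rho(k) = gamma(k) / gamma(0). Sigma^2 cancels.
  numerator   = (1)*(-0.548) = -0.548.
  denominator = (1)^2 + (0.234)^2 + (-0.52)^2 + (-0.548)^2 = 1.62546.
  rho(3) = -0.548 / 1.62546 = -0.3371.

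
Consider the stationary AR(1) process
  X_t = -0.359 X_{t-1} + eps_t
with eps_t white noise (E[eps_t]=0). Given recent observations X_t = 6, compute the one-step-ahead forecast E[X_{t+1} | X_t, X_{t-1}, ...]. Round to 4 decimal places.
E[X_{t+1} \mid \mathcal F_t] = -2.1540

For an AR(p) model X_t = c + sum_i phi_i X_{t-i} + eps_t, the
one-step-ahead conditional mean is
  E[X_{t+1} | X_t, ...] = c + sum_i phi_i X_{t+1-i}.
Substitute known values:
  E[X_{t+1} | ...] = (-0.359) * (6)
                   = -2.1540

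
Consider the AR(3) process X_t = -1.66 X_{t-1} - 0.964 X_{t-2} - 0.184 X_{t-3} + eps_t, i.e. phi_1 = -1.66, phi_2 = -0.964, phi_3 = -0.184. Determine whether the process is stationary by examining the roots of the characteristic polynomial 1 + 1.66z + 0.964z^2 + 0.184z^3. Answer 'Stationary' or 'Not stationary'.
\text{Stationary}

The AR(p) characteristic polynomial is P(z) = 1 + 1.66z + 0.964z^2 + 0.184z^3.
Stationarity requires all roots to lie outside the unit circle, i.e. |z| > 1 for every root.
Degree 3: look for a simple real root z0 first, then factor out (1 - z/z0) and solve the remaining quadratic.
Testing z0 = -2.5: P(-2.5) = 1 + (1.66)(-2.5) + (0.964)(-2.5)^2 + (0.184)(-2.5)^3
  = 1 + (-4.15) + (6.025) + (-2.875) = 0.  So z_0 = -2.5 is a root, |z_0| = 2.5.
Divide out the factor (1 + 0.4 z) = (1 - z/z0) (since 1/z0 = -0.4):
  P(z) = (1 + 0.4 z)(1 + (1.26) z + (0.46) z^2)
  [check: z-coef 1.26 - (-0.4) = 1.66; z^2-coef 0.46 - (-0.4)(1.26) = 0.964; z^3-coef -(-0.4)(0.46) = 0.184.]
Remaining roots from the quadratic factor 1 + (1.26) z + (0.46) z^2:
  Set 1 + (1.26) z + (0.46) z^2 = 0, i.e. a z^2 + b z + c = 0 with a = 0.46, b = 1.26, c = 1.
  Discriminant D = b^2 - 4ac = (1.26)^2 - 4*(0.46)*1 = 1.5876 - (1.84) = -0.2524.
  D < 0, so the roots are the complex-conjugate pair z = (-b +/- i sqrt(-D)) / (2a) = -1.3696 +/- 0.5461i.
  For a conjugate pair |z|^2 = z * conj(z) = (product of roots) = c/a = 1/(0.46) = 2.173913, so |z| = sqrt(2.173913) = 1.4744 for both roots.
Moduli of all roots: 2.5000, 1.4744, 1.4744.
All moduli strictly greater than 1? Yes.
Verdict: Stationary.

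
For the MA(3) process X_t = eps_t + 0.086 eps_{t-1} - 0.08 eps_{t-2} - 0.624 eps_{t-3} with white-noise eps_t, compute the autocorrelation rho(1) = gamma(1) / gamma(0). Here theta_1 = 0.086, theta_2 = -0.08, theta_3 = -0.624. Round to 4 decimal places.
\rho(1) = 0.0920

For an MA(q) process with theta_0 = 1, the autocovariance is
  gamma(k) = sigma^2 * sum_{i=0..q-k} theta_i * theta_{i+k},
and rho(k) = gamma(k) / gamma(0). Sigma^2 cancels.
  numerator   = (1)*(0.086) + (0.086)*(-0.08) + (-0.08)*(-0.624) = 0.12904.
  denominator = (1)^2 + (0.086)^2 + (-0.08)^2 + (-0.624)^2 = 1.403172.
  rho(1) = 0.12904 / 1.403172 = 0.0920.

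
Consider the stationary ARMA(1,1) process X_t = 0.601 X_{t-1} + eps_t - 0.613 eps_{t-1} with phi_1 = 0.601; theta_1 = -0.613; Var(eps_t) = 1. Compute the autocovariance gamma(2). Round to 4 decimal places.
\gamma(2) = -0.0071

Multiply the model equation by X_{t-k} and take expectations. With theta_0 = psi_0 = 1 and psi_j the MA(infinity) weights, this gives
  gamma(k) - sum_i phi_i gamma(k-i) = c_k,
  c_k = sigma^2 * sum_{j=k..q} theta_j psi_{j-k}   (c_k = 0 for k > q),
using gamma(-m) = gamma(m).
psi-weights needed (psi_j = theta_j + sum_i phi_i psi_{j-i}):
  psi_1 = theta_1 + phi_1 = -0.613 + (0.601) = -0.012
Right-hand sides:
  c_0 = sigma^2 (1 + theta_1 psi_1) = 1 * (1 + (-0.613)(-0.012)) = 1 * 1.007356 = 1.007356
  c_1 = sigma^2 theta_1 = 1 * (-0.613) = -0.613
  c_2 = 0
Equations for k = 0 and k = 1 (AR order 1):
  gamma(0) = phi_1 gamma(1) + c_0
  gamma(1) = phi_1 gamma(0) + c_1
Substituting the second into the first: gamma(0) (1 - phi_1^2) = c_0 + phi_1 c_1, so
  gamma(0) = (c_0 + phi_1 c_1) / (1 - phi_1^2) = (1.007356 + (0.601)(-0.613)) / (1 - (0.601)^2) = 0.638943 / 0.638799 = 1.000225.
  gamma(1) = phi_1 gamma(0) + c_1 = (0.601)(1.000225) + (-0.613) = -0.011865.
For k = 2 (> q): gamma(2) = phi_1 gamma(1) = (0.601)(-0.011865) = -0.007131.
Therefore gamma(2) = -0.0071 (to 4 decimal places).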